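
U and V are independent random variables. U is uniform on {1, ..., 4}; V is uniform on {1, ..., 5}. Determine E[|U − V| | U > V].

5/3

Outcomes with U > V: (2,1), (3,1), (3,2), (4,1), (4,2), (4,3), each with probability 1/20.
E[|U − V| | U > V] = (1 + 2 + 1 + 3 + 2 + 1) / 6 = 5/3.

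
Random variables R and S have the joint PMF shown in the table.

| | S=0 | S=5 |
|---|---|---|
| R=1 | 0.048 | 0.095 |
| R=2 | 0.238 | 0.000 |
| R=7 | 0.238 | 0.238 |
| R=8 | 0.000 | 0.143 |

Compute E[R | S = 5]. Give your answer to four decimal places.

P(S = 5) = 0.476.
Σ R·P over the event = 1·(0.095) + 7·(0.238) + 8·(0.143) = 2.905.
E[R | S = 5] = (2.905) / (0.476) = 6.1029.

6.1029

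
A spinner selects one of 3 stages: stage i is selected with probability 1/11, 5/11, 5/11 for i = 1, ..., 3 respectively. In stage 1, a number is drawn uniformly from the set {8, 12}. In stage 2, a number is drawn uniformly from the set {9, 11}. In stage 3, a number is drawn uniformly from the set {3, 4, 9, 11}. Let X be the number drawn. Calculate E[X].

375/44

E[X | stage 1] = (8+12)/2 = 10.
E[X | stage 2] = (9+11)/2 = 10.
E[X | stage 3] = (3+4+9+11)/4 = 27/4.
By the law of total expectation,
E[X] = (1/11)·(10) + (5/11)·(10) + (5/11)·(27/4) = 375/44.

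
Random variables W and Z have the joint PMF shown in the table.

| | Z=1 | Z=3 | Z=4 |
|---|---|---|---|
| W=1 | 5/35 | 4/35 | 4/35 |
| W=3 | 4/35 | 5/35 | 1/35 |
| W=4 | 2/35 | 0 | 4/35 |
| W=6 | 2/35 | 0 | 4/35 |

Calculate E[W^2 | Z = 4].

17

P(Z = 4) = 13/35.
Σ W^2·P over the event = 1·(4/35) + 9·(1/35) + 16·(4/35) + 36·(4/35) = 221/35.
E[W^2 | Z = 4] = (221/35) / (13/35) = 17.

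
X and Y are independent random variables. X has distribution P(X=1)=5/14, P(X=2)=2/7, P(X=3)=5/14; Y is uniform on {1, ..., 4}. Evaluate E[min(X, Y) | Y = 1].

P(Y = 1) = 1/4.
Summing min(X,Y)·P(x,y) over outcomes with Y = 1 gives 1/4.
E[min(X, Y) | Y = 1] = (1/4) / (1/4) = 1.

1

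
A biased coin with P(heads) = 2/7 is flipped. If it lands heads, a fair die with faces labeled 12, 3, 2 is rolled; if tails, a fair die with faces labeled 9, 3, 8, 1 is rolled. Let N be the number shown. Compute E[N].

451/84

E[N | heads] = (12+3+2)/3 = 17/3.
E[N | tails] = (9+3+8+1)/4 = 21/4.
By the law of total expectation,
E[N] = (2/7)·(17/3) + (5/7)·(21/4) = 451/84.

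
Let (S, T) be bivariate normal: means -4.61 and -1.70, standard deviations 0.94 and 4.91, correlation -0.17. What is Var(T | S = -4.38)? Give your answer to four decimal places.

Var(T | S=x) = (1 − ρ²)·σ_T².
Var(T | S=-4.38) = (4.91)²·(1 − (-0.17)²) = 24.1081·0.9711 = 23.4114.

23.4114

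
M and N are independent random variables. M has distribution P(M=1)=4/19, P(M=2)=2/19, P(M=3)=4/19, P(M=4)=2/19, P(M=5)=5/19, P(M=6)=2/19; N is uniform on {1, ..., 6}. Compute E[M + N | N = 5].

160/19

P(N = 5) = 1/6.
Summing (M+N)·P(x,y) over outcomes with N = 5 gives 80/57.
E[M + N | N = 5] = (80/57) / (1/6) = 160/19.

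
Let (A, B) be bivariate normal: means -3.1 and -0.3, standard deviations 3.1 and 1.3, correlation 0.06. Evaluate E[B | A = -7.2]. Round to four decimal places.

-0.4032

For a bivariate normal, E[B | A=x] = μ_B + ρ·(σ_B/σ_A)·(x − μ_A).
E[B | A=-7.2] = -0.3 + (0.06)·(1.3/3.1)·(-7.2 − (-3.1)) = -0.3 + (0.025161)·(-4.1) = -0.4032.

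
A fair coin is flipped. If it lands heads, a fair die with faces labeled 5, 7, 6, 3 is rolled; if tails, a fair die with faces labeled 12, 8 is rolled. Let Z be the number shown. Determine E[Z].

61/8

E[Z | heads] = (5+7+6+3)/4 = 21/4.
E[Z | tails] = (12+8)/2 = 10.
By the law of total expectation,
E[Z] = (1/2)·(21/4) + (1/2)·(10) = 61/8.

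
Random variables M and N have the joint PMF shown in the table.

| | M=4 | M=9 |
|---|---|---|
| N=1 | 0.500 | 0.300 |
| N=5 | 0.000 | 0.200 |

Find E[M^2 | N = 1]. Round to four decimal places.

P(N = 1) = 0.800.
Σ M^2·P over the event = 16·(0.500) + 81·(0.300) = 32.300.
E[M^2 | N = 1] = (32.300) / (0.800) = 40.3750.

40.3750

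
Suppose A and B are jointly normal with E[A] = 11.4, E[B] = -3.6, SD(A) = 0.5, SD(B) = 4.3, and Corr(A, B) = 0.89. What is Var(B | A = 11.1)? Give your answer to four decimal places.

The conditional variance in a bivariate normal is σ_B²(1 − ρ²), independent of x.
Var(B | A=11.1) = (4.3)²·(1 − (0.89)²) = 18.49·0.2079 = 3.8441.

3.8441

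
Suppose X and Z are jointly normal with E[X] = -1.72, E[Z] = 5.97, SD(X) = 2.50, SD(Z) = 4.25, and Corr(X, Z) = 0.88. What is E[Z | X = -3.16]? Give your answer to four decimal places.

The regression of Z on X has slope ρ·σ_Z/σ_X and passes through (μ_X, μ_Z).
E[Z | X=-3.16] = 5.97 + (0.88)·(4.25/2.50)·(-3.16 − (-1.72)) = 5.97 + (1.496)·(-1.44) = 3.8158.

3.8158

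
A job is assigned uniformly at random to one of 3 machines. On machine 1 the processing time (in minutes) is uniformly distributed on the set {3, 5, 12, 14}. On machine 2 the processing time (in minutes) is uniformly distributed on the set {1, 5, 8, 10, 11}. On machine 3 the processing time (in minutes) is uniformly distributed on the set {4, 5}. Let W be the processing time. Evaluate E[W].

E[W | machine 1] = (3+5+12+14)/4 = 17/2.
E[W | machine 2] = (1+5+8+10+11)/5 = 7.
E[W | machine 3] = (4+5)/2 = 9/2.
E[W] = (1/3)·(17/2) + (1/3)·(7) + (1/3)·(9/2) = 20/3.

20/3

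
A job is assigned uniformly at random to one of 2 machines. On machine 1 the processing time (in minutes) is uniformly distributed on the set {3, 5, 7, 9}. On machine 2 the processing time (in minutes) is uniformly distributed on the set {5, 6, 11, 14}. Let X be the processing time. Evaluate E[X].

E[X | machine 1] = (3+5+7+9)/4 = 6.
E[X | machine 2] = (5+6+11+14)/4 = 9.
By the law of total expectation,
E[X] = (1/2)·(6) + (1/2)·(9) = 15/2.

15/2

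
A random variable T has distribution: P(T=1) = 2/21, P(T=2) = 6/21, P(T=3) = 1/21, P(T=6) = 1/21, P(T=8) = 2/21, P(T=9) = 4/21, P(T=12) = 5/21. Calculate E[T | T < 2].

P(T < 2) = 2/21.
Σ over the event: 1·2/21 = 2/21.
E[T | T < 2] = (2/21) / (2/21) = 1.

1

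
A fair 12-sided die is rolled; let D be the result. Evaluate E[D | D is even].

7

Given D is even, D is equally likely to be any of {2, 4, 6, 8, 10, 12}.
E[D | D is even] = (2 + 4 + 6 + 8 + 10 + 12) / 6 = 7.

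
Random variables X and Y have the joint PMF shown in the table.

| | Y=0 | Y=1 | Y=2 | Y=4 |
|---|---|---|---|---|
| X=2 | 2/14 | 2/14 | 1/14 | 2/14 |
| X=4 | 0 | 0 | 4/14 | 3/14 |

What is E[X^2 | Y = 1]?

4

P(Y = 1) = 1/7.
Summing X^2·P(X=x,Y=y) over the conditioning event gives 4/7.
E[X^2 | Y = 1] = (4/7) / (1/7) = 4.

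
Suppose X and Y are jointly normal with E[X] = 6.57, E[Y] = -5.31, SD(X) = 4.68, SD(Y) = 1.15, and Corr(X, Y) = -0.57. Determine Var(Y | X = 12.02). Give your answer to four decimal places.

The conditional variance in a bivariate normal is σ_Y²(1 − ρ²), independent of x.
Var(Y | X=12.02) = (1.15)²·(1 − (-0.57)²) = 1.3225·0.6751 = 0.8928.

0.8928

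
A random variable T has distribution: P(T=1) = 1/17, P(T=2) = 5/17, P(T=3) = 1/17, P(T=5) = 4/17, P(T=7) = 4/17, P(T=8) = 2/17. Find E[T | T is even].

P(T is even) = 7/17.
Σ over the event: 2·5/17 + 8·2/17 = 26/17.
E[T | T is even] = (26/17) / (7/17) = 26/7.

26/7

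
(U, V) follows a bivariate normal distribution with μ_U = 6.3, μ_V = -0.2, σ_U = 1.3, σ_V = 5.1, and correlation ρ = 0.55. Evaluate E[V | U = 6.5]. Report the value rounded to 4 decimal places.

0.2315

The regression of V on U has slope ρ·σ_V/σ_U and passes through (μ_U, μ_V).
E[V | U=6.5] = -0.2 + (0.55)·(5.1/1.3)·(6.5 − (6.3)) = -0.2 + (2.1577)·(0.2) = 0.2315.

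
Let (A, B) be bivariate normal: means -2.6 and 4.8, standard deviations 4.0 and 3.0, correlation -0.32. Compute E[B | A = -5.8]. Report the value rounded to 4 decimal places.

5.5680

E[B | A=x] = μ_B + ρ(σ_B/σ_A)(x − μ_A) for jointly normal variables.
E[B | A=-5.8] = 4.8 + (-0.32)·(3.0/4.0)·(-5.8 − (-2.6)) = 4.8 + (-0.24)·(-3.2) = 5.5680.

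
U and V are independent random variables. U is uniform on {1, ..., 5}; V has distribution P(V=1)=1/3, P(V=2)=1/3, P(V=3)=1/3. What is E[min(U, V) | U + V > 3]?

23/12

P(U + V > 3) = 4/5.
Summing min(U,V)·P(x,y) over outcomes with U + V > 3 gives 23/15.
E[min(U, V) | U + V > 3] = (23/15) / (4/5) = 23/12.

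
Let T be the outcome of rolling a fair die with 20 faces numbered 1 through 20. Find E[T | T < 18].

9

P(T < 18) = 17/20.
E[T | T < 18] = (153/20) / (17/20) = 9.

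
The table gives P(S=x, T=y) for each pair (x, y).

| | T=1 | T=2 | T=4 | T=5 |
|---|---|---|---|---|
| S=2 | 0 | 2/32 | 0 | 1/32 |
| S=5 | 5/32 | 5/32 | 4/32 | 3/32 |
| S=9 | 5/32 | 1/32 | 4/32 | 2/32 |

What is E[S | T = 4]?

7

P(T = 4) = 1/4.
Summing S·P(S=x,T=y) over the conditioning event gives 7/4.
E[S | T = 4] = (7/4) / (1/4) = 7.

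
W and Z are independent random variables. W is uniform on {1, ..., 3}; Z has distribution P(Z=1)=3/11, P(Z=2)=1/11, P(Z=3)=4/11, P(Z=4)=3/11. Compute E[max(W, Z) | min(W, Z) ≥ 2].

53/16

P(min(W, Z) ≥ 2) = 16/33.
Summing max(W,Z)·P(x,y) over outcomes with min(W, Z) ≥ 2 gives 53/33.
E[max(W, Z) | min(W, Z) ≥ 2] = (53/33) / (16/33) = 53/16.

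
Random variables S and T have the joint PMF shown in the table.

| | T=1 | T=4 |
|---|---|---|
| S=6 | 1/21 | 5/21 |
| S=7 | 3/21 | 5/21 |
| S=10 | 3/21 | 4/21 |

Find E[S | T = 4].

P(T = 4) = 2/3.
Σ S·P over the event = 6·(5/21) + 7·(5/21) + 10·(4/21) = 5.
E[S | T = 4] = (5) / (2/3) = 15/2.

15/2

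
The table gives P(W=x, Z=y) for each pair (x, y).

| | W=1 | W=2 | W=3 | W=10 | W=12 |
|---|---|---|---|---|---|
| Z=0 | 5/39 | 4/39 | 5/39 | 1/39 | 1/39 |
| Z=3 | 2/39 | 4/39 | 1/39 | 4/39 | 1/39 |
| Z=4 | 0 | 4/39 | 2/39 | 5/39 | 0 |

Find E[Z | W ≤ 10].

P(W ≤ 10) = 37/39.
Summing Z·P(W=x,Z=y) over the conditioning event gives 77/39.
E[Z | W ≤ 10] = (77/39) / (37/39) = 77/37.

77/37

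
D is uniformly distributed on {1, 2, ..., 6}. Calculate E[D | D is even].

Given D is even, D is equally likely to be any of {2, 4, 6}.
E[D | D is even] = (2 + 4 + 6) / 3 = 4.

4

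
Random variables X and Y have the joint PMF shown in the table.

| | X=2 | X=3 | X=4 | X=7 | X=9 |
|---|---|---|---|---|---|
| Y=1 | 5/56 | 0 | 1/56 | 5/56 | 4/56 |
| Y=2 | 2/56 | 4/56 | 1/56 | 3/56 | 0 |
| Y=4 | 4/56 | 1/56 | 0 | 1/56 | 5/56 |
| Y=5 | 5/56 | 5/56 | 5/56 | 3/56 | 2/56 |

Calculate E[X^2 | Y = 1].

121/3

P(Y = 1) = 15/56.
Σ X^2·P over the event = 4·(5/56) + 16·(1/56) + 49·(5/56) + 81·(4/56) = 605/56.
E[X^2 | Y = 1] = (605/56) / (15/56) = 121/3.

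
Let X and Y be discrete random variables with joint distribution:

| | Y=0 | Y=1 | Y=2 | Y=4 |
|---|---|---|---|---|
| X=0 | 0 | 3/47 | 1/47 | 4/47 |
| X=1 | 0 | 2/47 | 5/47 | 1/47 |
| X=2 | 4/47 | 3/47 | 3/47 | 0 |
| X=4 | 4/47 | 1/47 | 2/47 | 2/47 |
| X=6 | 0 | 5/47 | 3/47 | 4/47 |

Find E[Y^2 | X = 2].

P(X = 2) = 10/47.
Σ Y^2·P over the event = 0·(4/47) + 1·(3/47) + 4·(3/47) = 15/47.
E[Y^2 | X = 2] = (15/47) / (10/47) = 3/2.

3/2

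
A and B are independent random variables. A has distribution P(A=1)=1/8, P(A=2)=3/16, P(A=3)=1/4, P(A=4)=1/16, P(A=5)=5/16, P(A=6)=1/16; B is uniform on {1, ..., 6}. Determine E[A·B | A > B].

P(A > B) = 13/32.
Summing AB·P(x,y) over outcomes with A > B gives 203/48.
E[A·B | A > B] = (203/48) / (13/32) = 406/39.

406/39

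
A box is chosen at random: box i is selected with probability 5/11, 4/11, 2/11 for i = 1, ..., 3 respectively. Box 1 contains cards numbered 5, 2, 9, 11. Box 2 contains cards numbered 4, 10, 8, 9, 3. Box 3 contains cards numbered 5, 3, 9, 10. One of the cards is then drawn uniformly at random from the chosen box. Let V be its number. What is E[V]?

1489/220

E[V | box 1] = (5+2+9+11)/4 = 27/4.
E[V | box 2] = (4+10+8+9+3)/5 = 34/5.
E[V | box 3] = (5+3+9+10)/4 = 27/4.
E[V] = (5/11)·(27/4) + (4/11)·(34/5) + (2/11)·(27/4) = 1489/220.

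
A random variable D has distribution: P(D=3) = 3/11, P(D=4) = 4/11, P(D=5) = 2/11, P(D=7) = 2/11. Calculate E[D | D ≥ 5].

6

P(D ≥ 5) = 4/11.
Σ over the event: 5·2/11 + 7·2/11 = 24/11.
E[D | D ≥ 5] = (24/11) / (4/11) = 6.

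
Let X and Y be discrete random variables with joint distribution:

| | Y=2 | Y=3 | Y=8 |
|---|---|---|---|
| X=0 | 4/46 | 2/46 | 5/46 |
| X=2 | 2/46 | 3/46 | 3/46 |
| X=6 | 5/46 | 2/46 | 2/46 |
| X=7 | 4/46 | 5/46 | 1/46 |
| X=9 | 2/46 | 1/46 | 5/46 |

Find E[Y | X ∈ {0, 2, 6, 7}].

77/19

P(X ∈ {0, 2, 6, 7}) = 19/23.
Summing Y·P(X=x,Y=y) over the conditioning event gives 77/23.
E[Y | X ∈ {0, 2, 6, 7}] = (77/23) / (19/23) = 77/19.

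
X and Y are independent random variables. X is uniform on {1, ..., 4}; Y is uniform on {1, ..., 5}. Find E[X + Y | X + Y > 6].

Outcomes with X + Y > 6: (2,5), (3,4), (3,5), (4,3), (4,4), (4,5), each with probability 1/20.
E[X + Y | X + Y > 6] = (7 + 7 + 8 + 7 + 8 + 9) / 6 = 23/3.

23/3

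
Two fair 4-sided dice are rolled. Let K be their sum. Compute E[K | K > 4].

6

P(K > 4) = 5/8.
Σ over the event: 5·1/4 + 6·3/16 + 7·1/8 + 8·1/16 = 15/4.
E[K | K > 4] = (15/4) / (5/8) = 6.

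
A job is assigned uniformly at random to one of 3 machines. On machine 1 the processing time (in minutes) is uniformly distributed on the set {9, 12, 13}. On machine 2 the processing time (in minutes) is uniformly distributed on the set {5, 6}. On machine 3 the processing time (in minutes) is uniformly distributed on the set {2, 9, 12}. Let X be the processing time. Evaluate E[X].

E[X | machine 1] = (9+12+13)/3 = 34/3.
E[X | machine 2] = (5+6)/2 = 11/2.
E[X | machine 3] = (2+9+12)/3 = 23/3.
By the law of total expectation,
E[X] = (1/3)·(34/3) + (1/3)·(11/2) + (1/3)·(23/3) = 49/6.

49/6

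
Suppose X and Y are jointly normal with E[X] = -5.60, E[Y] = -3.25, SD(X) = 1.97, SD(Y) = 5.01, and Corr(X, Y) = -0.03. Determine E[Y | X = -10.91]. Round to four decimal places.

For a bivariate normal, E[Y | X=x] = μ_Y + ρ·(σ_Y/σ_X)·(x − μ_X).
E[Y | X=-10.91] = -3.25 + (-0.03)·(5.01/1.97)·(-10.91 − (-5.60)) = -3.25 + (-0.076294)·(-5.31) = -2.8449.

-2.8449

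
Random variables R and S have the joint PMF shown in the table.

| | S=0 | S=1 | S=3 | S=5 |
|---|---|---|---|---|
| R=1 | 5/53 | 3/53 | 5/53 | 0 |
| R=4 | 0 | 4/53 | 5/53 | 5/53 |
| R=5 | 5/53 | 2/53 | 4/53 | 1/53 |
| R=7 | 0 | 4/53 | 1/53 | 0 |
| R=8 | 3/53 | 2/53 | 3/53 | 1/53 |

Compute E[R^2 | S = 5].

169/7

P(S = 5) = 7/53.
Σ R^2·P over the event = 16·(5/53) + 25·(1/53) + 64·(1/53) = 169/53.
E[R^2 | S = 5] = (169/53) / (7/53) = 169/7.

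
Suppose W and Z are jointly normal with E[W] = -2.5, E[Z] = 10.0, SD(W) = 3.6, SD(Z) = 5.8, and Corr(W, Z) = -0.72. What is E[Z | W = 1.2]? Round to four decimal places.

5.7080

The regression of Z on W has slope ρ·σ_Z/σ_W and passes through (μ_W, μ_Z).
E[Z | W=1.2] = 10.0 + (-0.72)·(5.8/3.6)·(1.2 − (-2.5)) = 10.0 + (-1.16)·(3.7) = 5.7080.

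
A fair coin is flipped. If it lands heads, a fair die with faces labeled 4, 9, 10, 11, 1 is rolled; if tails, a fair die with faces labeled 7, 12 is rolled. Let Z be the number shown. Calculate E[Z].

33/4

E[Z | heads] = (4+9+10+11+1)/5 = 7.
E[Z | tails] = (7+12)/2 = 19/2.
By the law of total expectation,
E[Z] = (1/2)·(7) + (1/2)·(19/2) = 33/4.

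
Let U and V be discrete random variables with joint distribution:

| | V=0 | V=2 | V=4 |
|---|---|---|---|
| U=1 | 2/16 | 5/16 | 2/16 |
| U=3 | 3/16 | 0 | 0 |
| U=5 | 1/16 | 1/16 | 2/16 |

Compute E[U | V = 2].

5/3

P(V = 2) = 3/8.
Σ U·P over the event = 1·(5/16) + 5·(1/16) = 5/8.
E[U | V = 2] = (5/8) / (3/8) = 5/3.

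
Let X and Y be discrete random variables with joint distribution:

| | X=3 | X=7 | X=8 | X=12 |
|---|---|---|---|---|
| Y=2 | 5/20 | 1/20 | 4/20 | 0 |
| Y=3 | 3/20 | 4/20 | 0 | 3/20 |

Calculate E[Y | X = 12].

3

P(X = 12) = 3/20.
Σ Y·P over the event = 3·(3/20) = 9/20.
E[Y | X = 12] = (9/20) / (3/20) = 3.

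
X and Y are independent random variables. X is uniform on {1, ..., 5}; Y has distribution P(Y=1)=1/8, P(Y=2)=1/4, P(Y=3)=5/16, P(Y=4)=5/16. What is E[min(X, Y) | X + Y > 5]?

P(X + Y > 5) = 9/16.
Summing min(X,Y)·P(x,y) over outcomes with X + Y > 5 gives 8/5.
E[min(X, Y) | X + Y > 5] = (8/5) / (9/16) = 128/45.

128/45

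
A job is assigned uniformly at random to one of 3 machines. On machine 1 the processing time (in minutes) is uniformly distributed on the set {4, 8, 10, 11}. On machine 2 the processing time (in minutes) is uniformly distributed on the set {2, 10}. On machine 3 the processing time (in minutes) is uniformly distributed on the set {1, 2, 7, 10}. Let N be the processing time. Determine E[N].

E[N | machine 1] = (4+8+10+11)/4 = 33/4.
E[N | machine 2] = (2+10)/2 = 6.
E[N | machine 3] = (1+2+7+10)/4 = 5.
E[N] = (1/3)·(33/4) + (1/3)·(6) + (1/3)·(5) = 77/12.

77/12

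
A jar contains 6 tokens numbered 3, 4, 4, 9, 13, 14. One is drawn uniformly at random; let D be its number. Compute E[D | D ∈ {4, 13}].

7

P(D ∈ {4, 13}) = 1/2.
Σ over the event: 4·1/3 + 13·1/6 = 7/2.
E[D | D ∈ {4, 13}] = (7/2) / (1/2) = 7.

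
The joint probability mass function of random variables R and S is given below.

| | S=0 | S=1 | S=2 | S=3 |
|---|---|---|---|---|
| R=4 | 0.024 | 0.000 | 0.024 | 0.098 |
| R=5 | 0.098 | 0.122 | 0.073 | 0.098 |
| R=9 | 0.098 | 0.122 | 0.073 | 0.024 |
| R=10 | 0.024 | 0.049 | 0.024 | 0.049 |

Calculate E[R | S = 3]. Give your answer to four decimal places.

5.9033

P(S = 3) = 0.269.
Summing R·P(R=x,S=y) over the conditioning event gives 1.588.
E[R | S = 3] = (1.588) / (0.269) = 5.9033.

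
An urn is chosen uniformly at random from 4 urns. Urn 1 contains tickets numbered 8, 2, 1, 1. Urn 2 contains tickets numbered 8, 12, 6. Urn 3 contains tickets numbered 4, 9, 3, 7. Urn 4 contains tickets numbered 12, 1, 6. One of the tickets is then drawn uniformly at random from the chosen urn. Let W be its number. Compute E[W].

E[W | urn 1] = (8+2+1+1)/4 = 3.
E[W | urn 2] = (8+12+6)/3 = 26/3.
E[W | urn 3] = (4+9+3+7)/4 = 23/4.
E[W | urn 4] = (12+1+6)/3 = 19/3.
E[W] = (1/4)·(3) + (1/4)·(26/3) + (1/4)·(23/4) + (1/4)·(19/3) = 95/16.

95/16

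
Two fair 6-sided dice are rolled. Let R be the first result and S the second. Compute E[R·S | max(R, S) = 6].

P(max(R, S) = 6) = 11/36.
Summing RS·P(x,y) over outcomes with max(R, S) = 6 gives 6.
E[R·S | max(R, S) = 6] = (6) / (11/36) = 216/11.

216/11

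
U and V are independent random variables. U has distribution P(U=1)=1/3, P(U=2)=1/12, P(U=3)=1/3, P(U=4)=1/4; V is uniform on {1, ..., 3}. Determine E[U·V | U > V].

55/9

P(U > V) = 1/2.
Summing UV·P(x,y) over outcomes with U > V gives 55/18.
E[U·V | U > V] = (55/18) / (1/2) = 55/9.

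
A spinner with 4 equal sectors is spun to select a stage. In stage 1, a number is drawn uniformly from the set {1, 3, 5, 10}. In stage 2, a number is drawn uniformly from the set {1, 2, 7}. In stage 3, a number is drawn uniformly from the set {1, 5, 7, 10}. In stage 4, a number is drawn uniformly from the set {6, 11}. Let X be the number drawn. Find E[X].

67/12

E[X | stage 1] = (1+3+5+10)/4 = 19/4.
E[X | stage 2] = (1+2+7)/3 = 10/3.
E[X | stage 3] = (1+5+7+10)/4 = 23/4.
E[X | stage 4] = (6+11)/2 = 17/2.
By the law of total expectation,
E[X] = (1/4)·(19/4) + (1/4)·(10/3) + (1/4)·(23/4) + (1/4)·(17/2) = 67/12.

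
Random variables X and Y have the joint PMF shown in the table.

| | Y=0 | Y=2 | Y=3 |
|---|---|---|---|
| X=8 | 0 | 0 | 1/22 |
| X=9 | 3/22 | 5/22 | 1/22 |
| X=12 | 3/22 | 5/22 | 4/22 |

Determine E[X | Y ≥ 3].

P(Y ≥ 3) = 3/11.
Summing X·P(X=x,Y=y) over the conditioning event gives 65/22.
E[X | Y ≥ 3] = (65/22) / (3/11) = 65/6.

65/6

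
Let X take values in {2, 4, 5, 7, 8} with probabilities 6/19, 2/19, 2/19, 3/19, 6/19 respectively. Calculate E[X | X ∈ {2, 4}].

5/2

P(X ∈ {2, 4}) = 8/19.
Σ over the event: 2·6/19 + 4·2/19 = 20/19.
E[X | X ∈ {2, 4}] = (20/19) / (8/19) = 5/2.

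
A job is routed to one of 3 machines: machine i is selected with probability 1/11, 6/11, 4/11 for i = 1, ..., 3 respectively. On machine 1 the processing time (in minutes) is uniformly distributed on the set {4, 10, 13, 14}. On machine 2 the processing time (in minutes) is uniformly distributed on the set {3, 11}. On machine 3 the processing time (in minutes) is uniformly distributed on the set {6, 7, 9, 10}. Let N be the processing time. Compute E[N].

337/44

E[N | machine 1] = (4+10+13+14)/4 = 41/4.
E[N | machine 2] = (3+11)/2 = 7.
E[N | machine 3] = (6+7+9+10)/4 = 8.
By the law of total expectation,
E[N] = (1/11)·(41/4) + (6/11)·(7) + (4/11)·(8) = 337/44.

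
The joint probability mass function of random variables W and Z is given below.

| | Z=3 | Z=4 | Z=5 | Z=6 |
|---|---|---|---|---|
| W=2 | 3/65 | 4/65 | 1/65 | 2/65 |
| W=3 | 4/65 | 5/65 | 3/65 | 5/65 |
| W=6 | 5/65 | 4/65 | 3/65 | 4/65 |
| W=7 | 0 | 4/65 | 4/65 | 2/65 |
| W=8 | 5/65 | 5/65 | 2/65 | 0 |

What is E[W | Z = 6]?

57/13

P(Z = 6) = 1/5.
Summing W·P(W=x,Z=y) over the conditioning event gives 57/65.
E[W | Z = 6] = (57/65) / (1/5) = 57/13.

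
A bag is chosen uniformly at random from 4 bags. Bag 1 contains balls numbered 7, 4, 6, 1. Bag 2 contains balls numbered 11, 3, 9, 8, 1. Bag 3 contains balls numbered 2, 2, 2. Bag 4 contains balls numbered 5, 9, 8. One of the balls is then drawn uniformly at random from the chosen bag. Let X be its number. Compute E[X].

E[X | bag 1] = (7+4+6+1)/4 = 9/2.
E[X | bag 2] = (11+3+9+8+1)/5 = 32/5.
E[X | bag 3] = (2+2+2)/3 = 2.
E[X | bag 4] = (5+9+8)/3 = 22/3.
E[X] = (1/4)·(9/2) + (1/4)·(32/5) + (1/4)·(2) + (1/4)·(22/3) = 607/120.

607/120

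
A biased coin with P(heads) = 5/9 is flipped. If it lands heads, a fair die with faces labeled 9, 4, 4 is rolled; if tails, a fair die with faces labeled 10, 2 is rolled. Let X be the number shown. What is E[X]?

E[X | heads] = (9+4+4)/3 = 17/3.
E[X | tails] = (10+2)/2 = 6.
E[X] = (5/9)·(17/3) + (4/9)·(6) = 157/27.

157/27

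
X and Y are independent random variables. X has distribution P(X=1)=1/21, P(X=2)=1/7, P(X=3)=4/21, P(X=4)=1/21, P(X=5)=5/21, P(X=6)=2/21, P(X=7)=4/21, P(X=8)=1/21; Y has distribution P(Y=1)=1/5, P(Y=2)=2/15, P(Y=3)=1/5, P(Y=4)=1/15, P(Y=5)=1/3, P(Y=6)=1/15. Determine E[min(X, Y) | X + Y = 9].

P(X + Y = 9) = 31/315.
Summing min(X,Y)·P(x,y) over outcomes with X + Y = 9 gives 89/315.
E[min(X, Y) | X + Y = 9] = (89/315) / (31/315) = 89/31.

89/31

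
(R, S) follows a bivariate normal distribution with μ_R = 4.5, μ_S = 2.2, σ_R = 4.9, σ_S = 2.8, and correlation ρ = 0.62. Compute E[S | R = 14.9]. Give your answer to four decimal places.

5.8846

The regression of S on R has slope ρ·σ_S/σ_R and passes through (μ_R, μ_S).
E[S | R=14.9] = 2.2 + (0.62)·(2.8/4.9)·(14.9 − (4.5)) = 2.2 + (0.35429)·(10.4) = 5.8846.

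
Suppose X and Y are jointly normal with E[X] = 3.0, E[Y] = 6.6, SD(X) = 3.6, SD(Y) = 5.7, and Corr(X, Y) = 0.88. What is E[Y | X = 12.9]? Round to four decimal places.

E[Y | X=x] = μ_Y + ρ(σ_Y/σ_X)(x − μ_X) for jointly normal variables.
E[Y | X=12.9] = 6.6 + (0.88)·(5.7/3.6)·(12.9 − (3.0)) = 6.6 + (1.39333)·(9.9) = 20.3940.

20.3940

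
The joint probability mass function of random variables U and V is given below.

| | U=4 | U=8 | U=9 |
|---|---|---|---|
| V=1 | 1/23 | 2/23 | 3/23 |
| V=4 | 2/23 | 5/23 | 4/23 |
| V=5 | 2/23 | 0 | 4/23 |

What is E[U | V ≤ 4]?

P(V ≤ 4) = 17/23.
Summing U·P(U=x,V=y) over the conditioning event gives 131/23.
E[U | V ≤ 4] = (131/23) / (17/23) = 131/17.

131/17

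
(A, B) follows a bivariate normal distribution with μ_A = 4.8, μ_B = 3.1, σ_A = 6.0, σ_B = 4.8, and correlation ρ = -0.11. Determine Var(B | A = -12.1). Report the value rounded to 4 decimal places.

Var(B | A=x) = (1 − ρ²)·σ_B².
Var(B | A=-12.1) = (4.8)²·(1 − (-0.11)²) = 23.04·0.9879 = 22.7612.

22.7612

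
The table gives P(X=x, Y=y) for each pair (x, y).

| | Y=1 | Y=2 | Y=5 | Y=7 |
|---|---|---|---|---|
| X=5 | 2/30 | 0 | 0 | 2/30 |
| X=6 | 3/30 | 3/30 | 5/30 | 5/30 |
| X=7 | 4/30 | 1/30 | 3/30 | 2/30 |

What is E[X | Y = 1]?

56/9

P(Y = 1) = 3/10.
Σ X·P over the event = 5·(2/30) + 6·(3/30) + 7·(4/30) = 28/15.
E[X | Y = 1] = (28/15) / (3/10) = 56/9.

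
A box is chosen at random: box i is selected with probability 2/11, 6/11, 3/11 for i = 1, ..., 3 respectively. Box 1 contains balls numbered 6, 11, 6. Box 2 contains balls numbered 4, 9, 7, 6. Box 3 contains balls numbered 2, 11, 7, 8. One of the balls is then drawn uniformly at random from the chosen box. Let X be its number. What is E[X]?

226/33

E[X | box 1] = (6+11+6)/3 = 23/3.
E[X | box 2] = (4+9+7+6)/4 = 13/2.
E[X | box 3] = (2+11+7+8)/4 = 7.
E[X] = (2/11)·(23/3) + (6/11)·(13/2) + (3/11)·(7) = 226/33.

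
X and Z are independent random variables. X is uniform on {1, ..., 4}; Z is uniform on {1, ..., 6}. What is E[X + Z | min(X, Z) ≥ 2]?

7

P(min(X, Z) ≥ 2) = 5/8.
Summing (X+Z)·P(x,y) over outcomes with min(X, Z) ≥ 2 gives 35/8.
E[X + Z | min(X, Z) ≥ 2] = (35/8) / (5/8) = 7.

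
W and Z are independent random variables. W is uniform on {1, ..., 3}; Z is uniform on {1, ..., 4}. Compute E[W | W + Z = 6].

P(W + Z = 6) = 1/6.
Summing W·P(x,y) over outcomes with W + Z = 6 gives 5/12.
E[W | W + Z = 6] = (5/12) / (1/6) = 5/2.

5/2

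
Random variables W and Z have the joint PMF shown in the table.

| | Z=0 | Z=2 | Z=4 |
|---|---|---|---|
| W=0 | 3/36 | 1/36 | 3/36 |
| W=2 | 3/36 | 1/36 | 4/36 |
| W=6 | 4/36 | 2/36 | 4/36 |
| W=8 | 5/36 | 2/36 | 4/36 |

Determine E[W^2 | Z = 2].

P(Z = 2) = 1/6.
Σ W^2·P over the event = 0·(1/36) + 4·(1/36) + 36·(2/36) + 64·(2/36) = 17/3.
E[W^2 | Z = 2] = (17/3) / (1/6) = 34.

34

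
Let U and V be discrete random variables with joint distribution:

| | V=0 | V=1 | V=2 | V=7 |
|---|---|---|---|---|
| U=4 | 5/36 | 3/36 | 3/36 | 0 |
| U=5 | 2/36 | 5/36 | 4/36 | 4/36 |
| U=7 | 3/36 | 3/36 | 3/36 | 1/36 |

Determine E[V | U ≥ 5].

57/25

P(U ≥ 5) = 25/36.
Σ V·P over the event = 0·(2/36) + 1·(5/36) + 2·(4/36) + 7·(4/36) + 0·(3/36) + 1·(3/36) + 2·(3/36) + 7·(1/36) = 19/12.
E[V | U ≥ 5] = (19/12) / (25/36) = 57/25.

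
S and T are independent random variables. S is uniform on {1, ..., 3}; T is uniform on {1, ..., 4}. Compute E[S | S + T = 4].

Outcomes with S + T = 4: (1,3), (2,2), (3,1), each with probability 1/12.
E[S | S + T = 4] = (1 + 2 + 3) / 3 = 2.

2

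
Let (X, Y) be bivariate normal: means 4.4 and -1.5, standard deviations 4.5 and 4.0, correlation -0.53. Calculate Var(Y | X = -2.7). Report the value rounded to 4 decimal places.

The conditional variance in a bivariate normal is σ_Y²(1 − ρ²), independent of x.
Var(Y | X=-2.7) = (4.0)²·(1 − (-0.53)²) = 16·0.7191 = 11.5056.

11.5056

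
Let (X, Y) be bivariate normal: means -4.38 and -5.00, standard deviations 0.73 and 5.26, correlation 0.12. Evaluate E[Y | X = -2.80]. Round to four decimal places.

-3.6338

The regression of Y on X has slope ρ·σ_Y/σ_X and passes through (μ_X, μ_Y).
E[Y | X=-2.80] = -5.00 + (0.12)·(5.26/0.73)·(-2.80 − (-4.38)) = -5.00 + (0.86466)·(1.58) = -3.6338.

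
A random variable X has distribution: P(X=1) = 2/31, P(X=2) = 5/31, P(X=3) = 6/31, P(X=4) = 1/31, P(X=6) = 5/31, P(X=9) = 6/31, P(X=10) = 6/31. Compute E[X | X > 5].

P(X > 5) = 17/31.
Σ over the event: 6·5/31 + 9·6/31 + 10·6/31 = 144/31.
E[X | X > 5] = (144/31) / (17/31) = 144/17.

144/17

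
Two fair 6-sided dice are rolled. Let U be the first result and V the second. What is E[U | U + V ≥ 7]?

P(U + V ≥ 7) = 7/12.
Summing U·P(x,y) over outcomes with U + V ≥ 7 gives 91/36.
E[U | U + V ≥ 7] = (91/36) / (7/12) = 13/3.

13/3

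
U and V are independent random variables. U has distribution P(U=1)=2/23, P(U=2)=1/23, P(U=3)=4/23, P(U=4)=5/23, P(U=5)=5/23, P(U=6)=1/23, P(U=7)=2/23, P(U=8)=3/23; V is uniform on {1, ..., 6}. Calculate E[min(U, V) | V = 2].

P(V = 2) = 1/6.
Summing min(U,V)·P(x,y) over outcomes with V = 2 gives 22/69.
E[min(U, V) | V = 2] = (22/69) / (1/6) = 44/23.

44/23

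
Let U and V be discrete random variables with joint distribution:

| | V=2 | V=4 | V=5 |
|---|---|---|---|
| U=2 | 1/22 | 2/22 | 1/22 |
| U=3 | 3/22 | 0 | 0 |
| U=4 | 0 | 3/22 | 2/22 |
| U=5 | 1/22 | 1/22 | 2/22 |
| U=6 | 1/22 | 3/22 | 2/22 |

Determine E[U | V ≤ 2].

11/3

P(V ≤ 2) = 3/11.
Σ U·P over the event = 2·(1/22) + 3·(3/22) + 5·(1/22) + 6·(1/22) = 1.
E[U | V ≤ 2] = (1) / (3/11) = 11/3.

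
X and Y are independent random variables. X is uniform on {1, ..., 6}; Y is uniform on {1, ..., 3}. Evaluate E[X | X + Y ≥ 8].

P(X + Y ≥ 8) = 1/6.
Summing X·P(x,y) over outcomes with X + Y ≥ 8 gives 17/18.
E[X | X + Y ≥ 8] = (17/18) / (1/6) = 17/3.

17/3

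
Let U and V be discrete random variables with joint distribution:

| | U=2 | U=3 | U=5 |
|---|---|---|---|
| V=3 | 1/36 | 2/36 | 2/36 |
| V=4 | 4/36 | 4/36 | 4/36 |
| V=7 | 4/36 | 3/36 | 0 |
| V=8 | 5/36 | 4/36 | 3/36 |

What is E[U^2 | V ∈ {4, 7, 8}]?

326/31

P(V ∈ {4, 7, 8}) = 31/36.
Σ U^2·P over the event = 4·(4/36) + 4·(4/36) + 4·(5/36) + 9·(4/36) + 9·(3/36) + 9·(4/36) + 25·(4/36) + 25·(3/36) = 163/18.
E[U^2 | V ∈ {4, 7, 8}] = (163/18) / (31/36) = 326/31.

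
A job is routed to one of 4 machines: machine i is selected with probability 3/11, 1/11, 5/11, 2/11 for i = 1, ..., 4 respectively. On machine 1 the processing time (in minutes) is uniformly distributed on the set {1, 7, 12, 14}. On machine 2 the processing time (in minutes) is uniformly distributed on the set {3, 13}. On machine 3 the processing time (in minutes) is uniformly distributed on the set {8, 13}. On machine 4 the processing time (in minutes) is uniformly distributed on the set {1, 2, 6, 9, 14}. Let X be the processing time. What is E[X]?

494/55

E[X | machine 1] = (1+7+12+14)/4 = 17/2.
E[X | machine 2] = (3+13)/2 = 8.
E[X | machine 3] = (8+13)/2 = 21/2.
E[X | machine 4] = (1+2+6+9+14)/5 = 32/5.
By the law of total expectation,
E[X] = (3/11)·(17/2) + (1/11)·(8) + (5/11)·(21/2) + (2/11)·(32/5) = 494/55.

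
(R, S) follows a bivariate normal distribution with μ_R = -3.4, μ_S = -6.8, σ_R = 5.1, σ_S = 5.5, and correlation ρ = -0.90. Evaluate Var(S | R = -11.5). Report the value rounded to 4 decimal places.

The conditional variance in a bivariate normal is σ_S²(1 − ρ²), independent of x.
Var(S | R=-11.5) = (5.5)²·(1 − (-0.90)²) = 30.25·0.19 = 5.7475.

5.7475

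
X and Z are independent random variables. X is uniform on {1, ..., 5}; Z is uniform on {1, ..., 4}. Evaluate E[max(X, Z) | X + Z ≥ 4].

P(X + Z ≥ 4) = 17/20.
Summing max(X,Z)·P(x,y) over outcomes with X + Z ≥ 4 gives 13/4.
E[max(X, Z) | X + Z ≥ 4] = (13/4) / (17/20) = 65/17.

65/17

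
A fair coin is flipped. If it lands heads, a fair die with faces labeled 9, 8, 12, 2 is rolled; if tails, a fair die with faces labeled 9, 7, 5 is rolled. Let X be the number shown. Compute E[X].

E[X | heads] = (9+8+12+2)/4 = 31/4.
E[X | tails] = (9+7+5)/3 = 7.
E[X] = (1/2)·(31/4) + (1/2)·(7) = 59/8.

59/8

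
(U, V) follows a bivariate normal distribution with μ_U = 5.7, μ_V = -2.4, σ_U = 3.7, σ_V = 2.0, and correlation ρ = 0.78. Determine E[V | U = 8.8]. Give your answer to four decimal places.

E[V | U=x] = μ_V + ρ(σ_V/σ_U)(x − μ_U) for jointly normal variables.
E[V | U=8.8] = -2.4 + (0.78)·(2.0/3.7)·(8.8 − (5.7)) = -2.4 + (0.42162)·(3.1) = -1.0930.

-1.0930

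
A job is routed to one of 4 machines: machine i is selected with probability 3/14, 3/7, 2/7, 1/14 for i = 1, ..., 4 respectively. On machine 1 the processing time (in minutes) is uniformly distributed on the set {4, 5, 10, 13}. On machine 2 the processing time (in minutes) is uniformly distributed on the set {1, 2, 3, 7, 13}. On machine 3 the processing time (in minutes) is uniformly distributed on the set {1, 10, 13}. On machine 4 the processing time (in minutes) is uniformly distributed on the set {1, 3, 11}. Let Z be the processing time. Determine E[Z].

461/70

E[Z | machine 1] = (4+5+10+13)/4 = 8.
E[Z | machine 2] = (1+2+3+7+13)/5 = 26/5.
E[Z | machine 3] = (1+10+13)/3 = 8.
E[Z | machine 4] = (1+3+11)/3 = 5.
By the law of total expectation,
E[Z] = (3/14)·(8) + (3/7)·(26/5) + (2/7)·(8) + (1/14)·(5) = 461/70.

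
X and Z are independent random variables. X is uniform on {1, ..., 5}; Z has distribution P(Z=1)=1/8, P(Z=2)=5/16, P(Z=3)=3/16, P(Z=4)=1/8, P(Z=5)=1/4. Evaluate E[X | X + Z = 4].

19/10

P(X + Z = 4) = 1/8.
Summing X·P(x,y) over outcomes with X + Z = 4 gives 19/80.
E[X | X + Z = 4] = (19/80) / (1/8) = 19/10.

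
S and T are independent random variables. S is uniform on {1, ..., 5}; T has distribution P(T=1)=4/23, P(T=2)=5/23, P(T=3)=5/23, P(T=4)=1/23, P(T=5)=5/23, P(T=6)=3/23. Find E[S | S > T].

83/21

P(S > T) = 42/115.
Summing S·P(x,y) over outcomes with S > T gives 166/115.
E[S | S > T] = (166/115) / (42/115) = 83/21.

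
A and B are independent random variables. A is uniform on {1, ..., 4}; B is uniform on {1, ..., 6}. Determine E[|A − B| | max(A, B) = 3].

Outcomes with max(A, B) = 3: (1,3), (2,3), (3,1), (3,2), (3,3), each with probability 1/24.
E[|A − B| | max(A, B) = 3] = (2 + 1 + 2 + 1 + 0) / 5 = 6/5.

6/5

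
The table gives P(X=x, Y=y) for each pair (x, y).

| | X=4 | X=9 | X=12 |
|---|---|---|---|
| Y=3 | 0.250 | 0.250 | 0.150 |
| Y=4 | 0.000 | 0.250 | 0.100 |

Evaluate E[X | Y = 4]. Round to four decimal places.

P(Y = 4) = 0.350.
Σ X·P over the event = 9·(0.250) + 12·(0.100) = 3.450.
E[X | Y = 4] = (3.450) / (0.350) = 9.8571.

9.8571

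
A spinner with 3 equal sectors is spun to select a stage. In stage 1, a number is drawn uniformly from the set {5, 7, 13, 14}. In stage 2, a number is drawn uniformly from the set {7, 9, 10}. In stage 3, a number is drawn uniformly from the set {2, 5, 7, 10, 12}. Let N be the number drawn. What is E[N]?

1537/180

E[N | stage 1] = (5+7+13+14)/4 = 39/4.
E[N | stage 2] = (7+9+10)/3 = 26/3.
E[N | stage 3] = (2+5+7+10+12)/5 = 36/5.
By the law of total expectation,
E[N] = (1/3)·(39/4) + (1/3)·(26/3) + (1/3)·(36/5) = 1537/180.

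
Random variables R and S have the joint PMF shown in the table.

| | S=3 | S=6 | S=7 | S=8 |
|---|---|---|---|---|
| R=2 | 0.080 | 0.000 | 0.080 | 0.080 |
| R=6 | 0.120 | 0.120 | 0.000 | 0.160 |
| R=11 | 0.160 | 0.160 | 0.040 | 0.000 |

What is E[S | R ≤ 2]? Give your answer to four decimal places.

6.0000

P(R ≤ 2) = 0.240.
Σ S·P over the event = 3·(0.080) + 7·(0.080) + 8·(0.080) = 1.440.
E[S | R ≤ 2] = (1.440) / (0.240) = 6.0000.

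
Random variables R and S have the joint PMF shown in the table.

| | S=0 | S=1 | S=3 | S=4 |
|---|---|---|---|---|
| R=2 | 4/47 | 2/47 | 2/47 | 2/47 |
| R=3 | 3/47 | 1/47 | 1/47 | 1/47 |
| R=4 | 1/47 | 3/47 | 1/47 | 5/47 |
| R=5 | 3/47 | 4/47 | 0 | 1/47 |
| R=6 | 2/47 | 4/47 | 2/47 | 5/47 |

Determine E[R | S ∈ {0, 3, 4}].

133/33

P(S ∈ {0, 3, 4}) = 33/47.
Summing R·P(R=x,S=y) over the conditioning event gives 133/47.
E[R | S ∈ {0, 3, 4}] = (133/47) / (33/47) = 133/33.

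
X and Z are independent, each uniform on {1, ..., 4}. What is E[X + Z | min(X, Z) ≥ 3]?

7

Outcomes with min(X, Z) ≥ 3: (3,3), (3,4), (4,3), (4,4), each with probability 1/16.
E[X + Z | min(X, Z) ≥ 3] = (6 + 7 + 7 + 8) / 4 = 7.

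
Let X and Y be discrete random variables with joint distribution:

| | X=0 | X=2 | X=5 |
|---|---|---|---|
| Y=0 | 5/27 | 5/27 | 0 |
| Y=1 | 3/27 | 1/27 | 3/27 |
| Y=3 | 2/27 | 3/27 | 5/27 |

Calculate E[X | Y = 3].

31/10

P(Y = 3) = 10/27.
Σ X·P over the event = 0·(2/27) + 2·(3/27) + 5·(5/27) = 31/27.
E[X | Y = 3] = (31/27) / (10/27) = 31/10.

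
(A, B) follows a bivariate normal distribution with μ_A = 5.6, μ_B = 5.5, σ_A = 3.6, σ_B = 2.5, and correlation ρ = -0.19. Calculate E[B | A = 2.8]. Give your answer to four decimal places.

5.8694

E[B | A=x] = μ_B + ρ(σ_B/σ_A)(x − μ_A) for jointly normal variables.
E[B | A=2.8] = 5.5 + (-0.19)·(2.5/3.6)·(2.8 − (5.6)) = 5.5 + (-0.13194)·(-2.8) = 5.8694.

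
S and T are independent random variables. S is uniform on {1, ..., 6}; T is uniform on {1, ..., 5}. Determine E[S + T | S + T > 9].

Outcomes with S + T > 9: (5,5), (6,4), (6,5), each with probability 1/30.
E[S + T | S + T > 9] = (10 + 10 + 11) / 3 = 31/3.

31/3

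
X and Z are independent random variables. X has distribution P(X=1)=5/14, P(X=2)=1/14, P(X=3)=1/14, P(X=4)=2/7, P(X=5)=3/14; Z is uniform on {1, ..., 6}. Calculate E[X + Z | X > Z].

58/9

P(X > Z) = 9/28.
Summing (X+Z)·P(x,y) over outcomes with X > Z gives 29/14.
E[X + Z | X > Z] = (29/14) / (9/28) = 58/9.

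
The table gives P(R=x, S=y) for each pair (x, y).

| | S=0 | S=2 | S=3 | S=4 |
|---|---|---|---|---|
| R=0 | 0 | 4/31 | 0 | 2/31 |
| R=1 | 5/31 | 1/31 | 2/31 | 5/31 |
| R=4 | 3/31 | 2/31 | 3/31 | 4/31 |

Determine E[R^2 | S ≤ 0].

P(S ≤ 0) = 8/31.
Σ R^2·P over the event = 1·(5/31) + 16·(3/31) = 53/31.
E[R^2 | S ≤ 0] = (53/31) / (8/31) = 53/8.

53/8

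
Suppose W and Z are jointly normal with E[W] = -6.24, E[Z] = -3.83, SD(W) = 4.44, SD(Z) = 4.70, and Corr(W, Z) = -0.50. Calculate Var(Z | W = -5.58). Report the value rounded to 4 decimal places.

Var(Z | W=x) = (1 − ρ²)·σ_Z².
Var(Z | W=-5.58) = (4.70)²·(1 − (-0.50)²) = 22.09·0.75 = 16.5675.

16.5675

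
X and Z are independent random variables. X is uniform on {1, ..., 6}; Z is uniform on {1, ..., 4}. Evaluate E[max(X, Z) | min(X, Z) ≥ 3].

37/8

P(min(X, Z) ≥ 3) = 1/3.
Summing max(X,Z)·P(x,y) over outcomes with min(X, Z) ≥ 3 gives 37/24.
E[max(X, Z) | min(X, Z) ≥ 3] = (37/24) / (1/3) = 37/8.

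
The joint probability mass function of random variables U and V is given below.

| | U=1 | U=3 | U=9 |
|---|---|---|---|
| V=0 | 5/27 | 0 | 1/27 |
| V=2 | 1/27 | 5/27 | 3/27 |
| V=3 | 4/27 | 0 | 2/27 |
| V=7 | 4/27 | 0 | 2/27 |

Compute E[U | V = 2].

43/9

P(V = 2) = 1/3.
Σ U·P over the event = 1·(1/27) + 3·(5/27) + 9·(3/27) = 43/27.
E[U | V = 2] = (43/27) / (1/3) = 43/9.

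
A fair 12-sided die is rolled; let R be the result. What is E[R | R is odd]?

Given R is odd, R is equally likely to be any of {1, 3, 5, 7, 9, 11}.
E[R | R is odd] = (1 + 3 + 5 + 7 + 9 + 11) / 6 = 6.

6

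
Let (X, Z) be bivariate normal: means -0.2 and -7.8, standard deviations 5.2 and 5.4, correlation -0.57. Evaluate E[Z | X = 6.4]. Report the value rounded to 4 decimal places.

The regression of Z on X has slope ρ·σ_Z/σ_X and passes through (μ_X, μ_Z).
E[Z | X=6.4] = -7.8 + (-0.57)·(5.4/5.2)·(6.4 − (-0.2)) = -7.8 + (-0.59192)·(6.6) = -11.7067.

-11.7067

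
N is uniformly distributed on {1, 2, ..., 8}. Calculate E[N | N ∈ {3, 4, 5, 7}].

19/4

P(N ∈ {3, 4, 5, 7}) = 1/2.
Σ over the event: 3·1/8 + 4·1/8 + 5·1/8 + 7·1/8 = 19/8.
E[N | N ∈ {3, 4, 5, 7}] = (19/8) / (1/2) = 19/4.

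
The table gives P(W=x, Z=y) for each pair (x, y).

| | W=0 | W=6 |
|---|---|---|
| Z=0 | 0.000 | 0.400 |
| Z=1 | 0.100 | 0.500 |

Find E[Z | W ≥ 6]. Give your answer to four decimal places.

P(W ≥ 6) = 0.900.
Σ Z·P over the event = 0·(0.400) + 1·(0.500) = 0.500.
E[Z | W ≥ 6] = (0.500) / (0.900) = 0.5556.

0.5556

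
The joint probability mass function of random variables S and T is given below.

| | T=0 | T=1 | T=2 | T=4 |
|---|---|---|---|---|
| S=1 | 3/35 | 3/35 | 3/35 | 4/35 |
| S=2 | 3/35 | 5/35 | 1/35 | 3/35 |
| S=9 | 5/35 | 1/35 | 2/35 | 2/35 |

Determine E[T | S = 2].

19/12

P(S = 2) = 12/35.
Summing T·P(S=x,T=y) over the conditioning event gives 19/35.
E[T | S = 2] = (19/35) / (12/35) = 19/12.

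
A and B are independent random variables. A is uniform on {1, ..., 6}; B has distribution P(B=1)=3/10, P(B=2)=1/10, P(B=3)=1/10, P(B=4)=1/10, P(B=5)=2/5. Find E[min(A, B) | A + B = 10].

P(A + B = 10) = 1/12.
Summing min(A,B)·P(x,y) over outcomes with A + B = 10 gives 2/5.
E[min(A, B) | A + B = 10] = (2/5) / (1/12) = 24/5.

24/5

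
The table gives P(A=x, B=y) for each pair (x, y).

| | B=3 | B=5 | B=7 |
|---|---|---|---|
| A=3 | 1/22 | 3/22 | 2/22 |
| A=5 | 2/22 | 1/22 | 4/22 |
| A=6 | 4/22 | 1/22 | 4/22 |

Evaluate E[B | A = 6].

5

P(A = 6) = 9/22.
Σ B·P over the event = 3·(4/22) + 5·(1/22) + 7·(4/22) = 45/22.
E[B | A = 6] = (45/22) / (9/22) = 5.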